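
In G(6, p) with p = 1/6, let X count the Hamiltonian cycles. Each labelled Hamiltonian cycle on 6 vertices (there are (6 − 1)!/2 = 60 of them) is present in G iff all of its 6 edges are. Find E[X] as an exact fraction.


K_6 has (6 − 1)!/2 = 60 labelled Hamiltonian cycles.
For each such Hamiltonian cycle H, let X_H = 1 if all 6 edges of H are present in G. Then P[X_H = 1] = p^{6} = (1/6)^{6} = 1/46656.
By linearity of expectation: E[X] = Σ_H E[X_H] = 60 · p^{6} = 60 · 1/46656 = 5/3888.
Numerically: E[X] ≈ 0.001286.

E[X] = 60 · (1/6)^{6} = 5/3888 ≈ 0.001286.


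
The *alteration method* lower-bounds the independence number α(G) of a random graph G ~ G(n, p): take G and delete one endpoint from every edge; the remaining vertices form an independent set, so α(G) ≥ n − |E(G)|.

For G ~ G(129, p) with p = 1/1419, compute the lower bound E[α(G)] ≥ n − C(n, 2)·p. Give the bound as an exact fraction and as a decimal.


E[|E(G)|] = C(129, 2)·p = 8256 · (1/1419) = 64/11.
E[α(G)] ≥ n − E[|E(G)|] = 129 − 64/11 = 1355/11.
Numerically: ≈ 123.18182.
(This is only a lower bound; the true E[α(G)] may be larger.)

E[α(G)] ≥ 1355/11 ≈ 123.18182.


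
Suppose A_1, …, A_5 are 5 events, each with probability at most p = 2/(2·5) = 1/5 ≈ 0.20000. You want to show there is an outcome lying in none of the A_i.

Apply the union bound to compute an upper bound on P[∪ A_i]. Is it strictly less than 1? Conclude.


Union bound: P[∪_{i=1}^{5} A_i] ≤ Σ_i P[A_i] ≤ 5·p = 5·(1/5) = 1.
Numerically: 1 ≈ 1.00000.
Is 1 < 1? NO.
Since the bound 1 is ≥ 1, the union bound is uninformative here; it does NOT by itself certify existence.

5·p = 1 ≈ 1.00000; existence NOT certified by the union bound.


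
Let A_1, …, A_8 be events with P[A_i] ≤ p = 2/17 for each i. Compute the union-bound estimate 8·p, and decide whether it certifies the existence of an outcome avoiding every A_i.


Union bound: P[∪_{i=1}^{8} A_i] ≤ Σ_i P[A_i] ≤ 8·p = 8·(2/17) = 16/17.
Numerically: 16/17 ≈ 0.9411765.
Is 16/17 < 1? YES.
Since P[∪ A_i] ≤ 16/17 < 1, the complement has P[∩ A_i^c] ≥ 1 − 16/17 = 1/17 > 0, so some outcome avoids every A_i.

8·p = 16/17 ≈ 0.9411765; existence CERTIFIED by the union bound.


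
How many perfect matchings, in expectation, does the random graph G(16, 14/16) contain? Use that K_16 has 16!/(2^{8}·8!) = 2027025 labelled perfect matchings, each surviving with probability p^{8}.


K_16 has 16!/(2^{8}·8!) = 2027025 labelled perfect matchings.
For each such perfect matching H, let X_H = 1 if all 8 edges of H are present in G. Then P[X_H = 1] = p^{8} = (7/8)^{8} = 5764801/16777216.
Summing the indicators: E[X] = Σ_H E[X_H] = 2027025 · p^{8} = 2027025 · 5764801/16777216 = 11685395747025/16777216.
Numerically: E[X] ≈ 6.97e+05.

E[X] = 2027025 · (7/8)^{8} = 11685395747025/16777216 ≈ 6.97e+05.


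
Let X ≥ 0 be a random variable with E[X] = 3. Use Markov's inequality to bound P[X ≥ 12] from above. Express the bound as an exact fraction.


μ = E[X] = 3, a = 12.
Markov: P[X ≥ 12] ≤ μ/a = (3)/12 = 1/4.
Numerically: ≈ 0.250000.
(Since a = 12 > μ = 3.000000, the bound 1/4 is < 1 and informative.)

P[X ≥ 12] ≤ 1/4 ≈ 0.250000.


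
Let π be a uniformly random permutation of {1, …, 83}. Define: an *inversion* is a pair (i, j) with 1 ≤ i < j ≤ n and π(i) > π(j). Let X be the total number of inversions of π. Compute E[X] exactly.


Write X = Σ X_I over the C(83, 2) = 3403 pairs i < j, with X_I the indicator of one inversion.
There are 3403 indicators.
For each fixed pair i < j, the values π(i) and π(j) are two distinct elements of {1, …, 83} in uniformly random order; by symmetry P[π(i) > π(j)] = 1/2.
By linearity: E[X] = 3403 · (1/2) = C(83, 2) · (1/2) = 3403/2 = 3403/2 ≈ 1701.50000.

E[X] = 3403/2 = 1701.50000.


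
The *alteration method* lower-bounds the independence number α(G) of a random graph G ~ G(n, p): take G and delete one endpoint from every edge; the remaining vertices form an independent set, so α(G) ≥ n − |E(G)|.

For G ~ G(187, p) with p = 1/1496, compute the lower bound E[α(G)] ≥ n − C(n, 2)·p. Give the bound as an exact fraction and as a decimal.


E[|E(G)|] = C(187, 2)·p = 17391 · (1/1496) = 93/8.
E[α(G)] ≥ n − E[|E(G)|] = 187 − 93/8 = 1403/8.
Numerically: ≈ 175.3750.
(This is only a lower bound; the true E[α(G)] may be larger.)

E[α(G)] ≥ 1403/8 ≈ 175.3750.


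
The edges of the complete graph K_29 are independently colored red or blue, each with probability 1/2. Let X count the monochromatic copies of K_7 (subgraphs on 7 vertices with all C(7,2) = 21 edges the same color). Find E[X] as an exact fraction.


Let X = Σ_S X_S over the C(29, 7) = 1560780 subsets S of size 7, where X_S = 1 if the K_7 on S is monochromatic.
For a fixed S, the K_7 on S has C(7, 2) = 21 edges. P[all 21 edges red] = (1/2)^21, and likewise for blue, so P[monochromatic] = 2·(1/2)^21 = 2^{1 − 21} = 1/1048576.
Summing: E[X] = C(29, 7) · 2^{1 − 21} = 1560780 · 1/1048576 = 390195/262144.
Numerically: E[X] ≈ 1.488.

E[X] = C(29,7)·2^(1−C(7,2)) = 390195/262144 ≈ 1.488.


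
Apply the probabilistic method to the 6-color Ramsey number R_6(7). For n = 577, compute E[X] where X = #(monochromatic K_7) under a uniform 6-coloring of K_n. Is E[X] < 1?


E[X] = C(577, 7) · 6^{1 − 21} = 4073186129881440 · 6^{−20} = 4073186129881440/3656158440062976.
As a reduced fraction: E[X] = 42429022186265/38084983750656 ≈ 1.1141.
Is E[X] < 1? NO.
Since E[X] ≥ 1, the first-moment bound is inconclusive at n = 577; it does NOT by itself certify R_6(7) > 577.

E[X] = 42429022186265/38084983750656 ≈ 1.1141; E[X] ≥ 1; first-moment method inconclusive here.


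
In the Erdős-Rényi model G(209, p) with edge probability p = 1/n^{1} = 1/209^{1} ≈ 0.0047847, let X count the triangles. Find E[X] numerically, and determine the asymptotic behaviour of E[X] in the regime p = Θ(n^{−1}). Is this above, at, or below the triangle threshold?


Number of potential triangles: C(209, 3) = 1499784.
Each occurs with probability p³ ≈ (0.0047847)³ ≈ 1.0953708e-07.
By linearity: E[X] = C(209, 3)·p³ ≈ 1499784 · 1.0953708e-07 ≈ 0.16428.
Here α = 1, so p = 1/n is exactly at the triangle threshold p ~ 1/n. Asymptotically E[X] → c³/6 = 1³/6 = 1/6 ≈ 0.16667, a bounded constant. In this regime the triangle count is asymptotically Poisson(c³/6).

E[X] ≈ 0.16428; in regime p = Θ(1/n^{1}) E[X] stays bounded (at the triangle threshold p ~ 1/n).


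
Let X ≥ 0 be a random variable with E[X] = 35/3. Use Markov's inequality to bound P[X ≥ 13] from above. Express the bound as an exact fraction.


μ = E[X] = 35/3, a = 13.
Markov: P[X ≥ 13] ≤ μ/a = (35/3)/13 = 35/39.
Numerically: ≈ 0.897436.
(Since a = 13 > μ = 11.666667, the bound 35/39 is < 1 and informative.)

P[X ≥ 13] ≤ 35/39 ≈ 0.897436.


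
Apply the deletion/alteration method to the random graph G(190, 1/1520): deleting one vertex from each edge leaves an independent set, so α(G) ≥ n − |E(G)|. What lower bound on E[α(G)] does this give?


E[|E(G)|] = C(190, 2)·p = 17955 · (1/1520) = 189/16.
E[α(G)] ≥ n − E[|E(G)|] = 190 − 189/16 = 2851/16.
Numerically: ≈ 178.187500.
(This is only a lower bound; the true E[α(G)] may be larger.)

E[α(G)] ≥ 2851/16 ≈ 178.187500.


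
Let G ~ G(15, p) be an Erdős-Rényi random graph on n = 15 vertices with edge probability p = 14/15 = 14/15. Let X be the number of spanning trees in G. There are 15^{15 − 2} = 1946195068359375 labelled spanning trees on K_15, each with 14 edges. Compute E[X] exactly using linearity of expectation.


K_15 has 15^{15 − 2} = 1946195068359375 labelled spanning trees.
For each such spanning tree H, let X_H = 1 if all 14 edges of H are present in G. Then P[X_H = 1] = p^{14} = (14/15)^{14} = 11112006825558016/29192926025390625.
By linearity of expectation: E[X] = Σ_H E[X_H] = 1946195068359375 · p^{14} = 1946195068359375 · 11112006825558016/29192926025390625 = 11112006825558016/15.
Numerically: E[X] ≈ 7.408e+14.

E[X] = 1946195068359375 · (14/15)^{14} = 11112006825558016/15 ≈ 7.408e+14.


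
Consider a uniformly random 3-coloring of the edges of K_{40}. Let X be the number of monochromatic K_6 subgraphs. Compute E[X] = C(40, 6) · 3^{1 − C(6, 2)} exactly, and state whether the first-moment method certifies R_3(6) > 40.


E[X] = C(40, 6) · 3^{1 − 15} = 3838380 · 3^{−14} = 3838380/4782969.
As a reduced fraction: E[X] = 1279460/1594323 ≈ 0.802510.
Is E[X] < 1? YES.
Since E[X] < 1, there exists a 3-coloring of K_{40} with no monochromatic K_6; hence R_3(6) > 40.

E[X] = 1279460/1594323 ≈ 0.802510; E[X] < 1, so R_3(6) > 40.


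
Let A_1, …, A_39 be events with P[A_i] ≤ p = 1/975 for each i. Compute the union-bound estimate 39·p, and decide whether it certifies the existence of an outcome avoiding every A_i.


Union bound: P[∪_{i=1}^{39} A_i] ≤ Σ_i P[A_i] ≤ 39·p = 39·(1/975) = 1/25.
Numerically: 1/25 ≈ 0.040000.
Is 1/25 < 1? YES.
Since P[∪ A_i] ≤ 1/25 < 1, the complement has P[∩ A_i^c] ≥ 1 − 1/25 = 24/25 > 0, so some outcome avoids every A_i.

39·p = 1/25 ≈ 0.040000; existence CERTIFIED by the union bound.


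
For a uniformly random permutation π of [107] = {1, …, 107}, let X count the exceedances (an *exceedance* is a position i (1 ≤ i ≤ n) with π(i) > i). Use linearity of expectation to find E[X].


Write X = Σ_{i=1}^{107} X_i, where X_i = 1_{π(i) > i}.
For each fixed i, π(i) is uniform over {1, …, 107} (marginal of a uniform permutation), so P[π(i) > i] = (n − i)/n. Summing: Σ_{i=1}^{107} (n − i)/n = (0 + 1 + … + 106)/107 = 107(107 − 1)/(2·107) = (107 − 1)/2.
Hence E[X] = Σ_{i=1}^{107} (107 − i)/107 = 53 ≈ 53.000.

E[X] = 53 = 53.000.


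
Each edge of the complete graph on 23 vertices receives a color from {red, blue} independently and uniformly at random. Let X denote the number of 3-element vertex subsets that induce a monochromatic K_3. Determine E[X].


Let X = Σ_S X_S over the C(23, 3) = 1771 subsets S of size 3, where X_S = 1 if the K_3 on S is monochromatic.
For a fixed S, the K_3 on S has C(3, 2) = 3 edges. P[all 3 edges red] = (1/2)^3, and likewise for blue, so P[monochromatic] = 2·(1/2)^3 = 2^{1 − 3} = 1/4.
Summing: E[X] = C(23, 3) · 2^{1 − 3} = 1771 · 1/4 = 1771/4.
Numerically: E[X] ≈ 442.750.

E[X] = C(23,3)·2^(1−C(3,2)) = 1771/4 ≈ 442.750.


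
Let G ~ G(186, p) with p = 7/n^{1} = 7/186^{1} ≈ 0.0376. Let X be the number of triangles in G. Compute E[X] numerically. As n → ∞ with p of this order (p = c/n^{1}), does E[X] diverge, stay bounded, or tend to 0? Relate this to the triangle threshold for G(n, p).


Number of potential triangles: C(186, 3) = 1055240.
Each occurs with probability p³ ≈ (0.0376)³ ≈ 5.33034e-05.
By linearity: E[X] = C(186, 3)·p³ ≈ 1055240 · 5.33034e-05 ≈ 56.248.
Here α = 1, so p = 7/n is exactly at the triangle threshold p ~ 1/n. Asymptotically E[X] → c³/6 = 7³/6 = 343/6 ≈ 57.167, a bounded constant. In this regime the triangle count is asymptotically Poisson(c³/6).

E[X] ≈ 56.248; in regime p = Θ(1/n^{1}) E[X] stays bounded (at the triangle threshold p ~ 1/n).


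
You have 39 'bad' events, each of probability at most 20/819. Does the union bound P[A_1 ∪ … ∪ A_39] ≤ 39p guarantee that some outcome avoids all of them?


Union bound: P[∪_{i=1}^{39} A_i] ≤ Σ_i P[A_i] ≤ 39·p = 39·(20/819) = 20/21.
Numerically: 20/21 ≈ 0.952.
Is 20/21 < 1? YES.
Since P[∪ A_i] ≤ 20/21 < 1, the complement has P[∩ A_i^c] ≥ 1 − 20/21 = 1/21 > 0, so some outcome avoids every A_i.

39·p = 20/21 ≈ 0.952; existence CERTIFIED by the union bound.


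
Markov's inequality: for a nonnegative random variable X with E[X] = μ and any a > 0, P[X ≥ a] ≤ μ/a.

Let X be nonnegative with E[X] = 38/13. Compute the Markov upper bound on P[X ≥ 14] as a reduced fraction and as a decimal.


μ = E[X] = 38/13, a = 14.
Markov: P[X ≥ 14] ≤ μ/a = (38/13)/14 = 19/91.
Numerically: ≈ 0.208791.
(Since a = 14 > μ = 2.923077, the bound 19/91 is < 1 and informative.)

P[X ≥ 14] ≤ 19/91 ≈ 0.208791.


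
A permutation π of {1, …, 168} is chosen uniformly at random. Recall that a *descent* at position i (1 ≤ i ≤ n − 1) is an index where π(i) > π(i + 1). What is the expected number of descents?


Write X = Σ X_I over i = 1, …, 167, with X_I the indicator of one descent.
There are 167 indicators.
For each fixed i, the pair (π(i), π(i+1)) is a uniformly random ordered pair of distinct values from {1, …, 168}; by symmetry P[π(i) > π(i+1)] = 1/2.
By linearity: E[X] = 167 · (1/2) = (168 − 1) · (1/2) = 167/2 ≈ 83.5000.

E[X] = 167/2 = 83.5000.


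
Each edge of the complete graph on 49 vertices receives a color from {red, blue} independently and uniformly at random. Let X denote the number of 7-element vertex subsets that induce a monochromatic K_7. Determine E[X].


Let X = Σ_S X_S over the C(49, 7) = 85900584 subsets S of size 7, where X_S = 1 if the K_7 on S is monochromatic.
For a fixed S, the K_7 on S has C(7, 2) = 21 edges. P[all 21 edges red] = (1/2)^21, and likewise for blue, so P[monochromatic] = 2·(1/2)^21 = 2^{1 − 21} = 1/1048576.
By linearity of expectation: E[X] = C(49, 7) · 2^{1 − 21} = 85900584 · 1/1048576 = 10737573/131072.
Numerically: E[X] ≈ 81.921.

E[X] = C(49,7)·2^(1−C(7,2)) = 10737573/131072 ≈ 81.921.


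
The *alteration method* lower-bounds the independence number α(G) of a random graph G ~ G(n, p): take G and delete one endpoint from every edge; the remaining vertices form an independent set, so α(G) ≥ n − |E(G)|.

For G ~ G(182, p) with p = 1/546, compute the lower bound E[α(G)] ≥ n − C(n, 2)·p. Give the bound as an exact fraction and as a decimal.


E[|E(G)|] = C(182, 2)·p = 16471 · (1/546) = 181/6.
E[α(G)] ≥ n − E[|E(G)|] = 182 − 181/6 = 911/6.
Numerically: ≈ 151.8333.
(This is only a lower bound; the true E[α(G)] may be larger.)

E[α(G)] ≥ 911/6 ≈ 151.8333.


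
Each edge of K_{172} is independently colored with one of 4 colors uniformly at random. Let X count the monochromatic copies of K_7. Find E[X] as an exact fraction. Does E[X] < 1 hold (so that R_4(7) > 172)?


E[X] = C(172, 7) · 4^{1 − 21} = 780842580024 · 4^{−20} = 780842580024/1099511627776.
As a reduced fraction: E[X] = 97605322503/137438953472 ≈ 0.7102.
Is E[X] < 1? YES.
Since E[X] < 1, there exists a 4-coloring of K_{172} with no monochromatic K_7; hence R_4(7) > 172.

E[X] = 97605322503/137438953472 ≈ 0.7102; E[X] < 1, so R_4(7) > 172.


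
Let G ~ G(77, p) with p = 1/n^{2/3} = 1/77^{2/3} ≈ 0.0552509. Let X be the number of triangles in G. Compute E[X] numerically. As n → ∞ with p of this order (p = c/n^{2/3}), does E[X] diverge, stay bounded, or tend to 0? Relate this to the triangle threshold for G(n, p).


Number of potential triangles: C(77, 3) = 73150.
Each occurs with probability p³ ≈ (0.0552509)³ ≈ 1.68662506e-04.
By linearity: E[X] = C(77, 3)·p³ ≈ 73150 · 1.68662506e-04 ≈ 12.337662.
Since α = 2/3 < 1, p = c/n^{2/3} ≫ 1/n is above the triangle threshold p ~ 1/n. Asymptotically E[X] ~ (c³/6)·n^{3(1−α)} = (1³/6)·n^{1} → ∞; triangles are abundant w.h.p.

E[X] ≈ 12.337662; in regime p = Θ(1/n^{2/3}) E[X] diverges (above the triangle threshold p ~ 1/n).


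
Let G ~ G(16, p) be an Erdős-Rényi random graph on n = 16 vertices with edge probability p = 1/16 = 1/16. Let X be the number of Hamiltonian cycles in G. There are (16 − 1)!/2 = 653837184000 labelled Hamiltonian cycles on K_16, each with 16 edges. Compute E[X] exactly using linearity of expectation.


K_16 has (16 − 1)!/2 = 653837184000 labelled Hamiltonian cycles.
For each such Hamiltonian cycle H, let X_H = 1 if all 16 edges of H are present in G. Then P[X_H = 1] = p^{16} = (1/16)^{16} = 1/18446744073709551616.
Summing the indicators: E[X] = Σ_H E[X_H] = 653837184000 · p^{16} = 653837184000 · 1/18446744073709551616 = 638512875/18014398509481984.
Numerically: E[X] ≈ 3.54446e-08.

E[X] = 653837184000 · (1/16)^{16} = 638512875/18014398509481984 ≈ 3.54446e-08.


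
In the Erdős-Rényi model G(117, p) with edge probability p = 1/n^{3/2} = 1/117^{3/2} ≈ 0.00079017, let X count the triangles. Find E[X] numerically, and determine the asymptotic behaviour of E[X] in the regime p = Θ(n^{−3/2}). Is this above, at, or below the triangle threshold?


Number of potential triangles: C(117, 3) = 260130.
Each occurs with probability p³ ≈ (0.00079017)³ ≈ 4.9335964e-10.
By linearity: E[X] = C(117, 3)·p³ ≈ 260130 · 4.9335964e-10 ≈ 0.00013.
Since α = 3/2 > 1, p = c/n^{3/2} = o(1/n) is below the triangle threshold p ~ 1/n. Asymptotically E[X] ~ (c³/6)·n^{3(1−α)} = (1³/6)·n^{-1.5} → 0, so by Markov's inequality G has no triangles w.h.p.

E[X] ≈ 0.00013; in regime p = Θ(1/n^{3/2}) E[X] tends to 0 (below the triangle threshold p ~ 1/n).


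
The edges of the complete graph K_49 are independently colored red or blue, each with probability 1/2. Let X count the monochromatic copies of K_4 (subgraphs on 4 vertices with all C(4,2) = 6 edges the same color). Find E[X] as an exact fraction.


Let X = Σ_S X_S over the C(49, 4) = 211876 subsets S of size 4, where X_S = 1 if the K_4 on S is monochromatic.
For a fixed S, the K_4 on S has C(4, 2) = 6 edges. P[all 6 edges red] = (1/2)^6, and likewise for blue, so P[monochromatic] = 2·(1/2)^6 = 2^{1 − 6} = 1/32.
By linearity of expectation: E[X] = C(49, 4) · 2^{1 − 6} = 211876 · 1/32 = 52969/8.
Numerically: E[X] ≈ 6621.12500.

E[X] = C(49,4)·2^(1−C(4,2)) = 52969/8 ≈ 6621.12500.


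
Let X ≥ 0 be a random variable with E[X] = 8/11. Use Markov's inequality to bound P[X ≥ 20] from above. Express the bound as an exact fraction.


μ = E[X] = 8/11, a = 20.
Markov: P[X ≥ 20] ≤ μ/a = (8/11)/20 = 2/55.
Numerically: ≈ 0.036364.
(Since a = 20 > μ = 0.727273, the bound 2/55 is < 1 and informative.)

P[X ≥ 20] ≤ 2/55 ≈ 0.036364.


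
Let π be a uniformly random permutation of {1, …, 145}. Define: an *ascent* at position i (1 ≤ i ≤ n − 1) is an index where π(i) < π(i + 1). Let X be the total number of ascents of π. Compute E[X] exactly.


Write X = Σ X_I over i = 1, …, 144, with X_I the indicator of one ascent.
There are 144 indicators.
For each fixed i, the pair (π(i), π(i+1)) is a uniformly random ordered pair of distinct values from {1, …, 145}; by symmetry P[π(i) < π(i+1)] = 1/2.
By linearity: E[X] = 144 · (1/2) = (145 − 1) · (1/2) = 72 ≈ 72.0000.

E[X] = 72 = 72.0000.


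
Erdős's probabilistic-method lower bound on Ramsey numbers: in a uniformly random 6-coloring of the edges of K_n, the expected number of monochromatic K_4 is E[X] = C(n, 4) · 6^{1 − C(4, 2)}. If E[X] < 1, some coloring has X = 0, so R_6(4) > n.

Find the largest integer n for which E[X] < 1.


We need C(n, 4) · 6^{1 − 6} < 1, i.e. C(n, 4) < 6^{6 − 1} = 7776.
Check values of n near the boundary:
  n = 19: C(19, 4) = 3876; 3876 < 7776? YES
  n = 20: C(20, 4) = 4845; 4845 < 7776? YES
  n = 21: C(21, 4) = 5985; 5985 < 7776? YES
  n = 22: C(22, 4) = 7315; 7315 < 7776? YES
  n = 23: C(23, 4) = 8855; 8855 < 7776? NO
The largest n with C(n, 4) < 7776 is n = 22 (where E[X] = 7315/7776 ≈ 0.9407). Hence R_6(4) > 22, i.e. R_6(4) ≥ 23.

Largest n = 22; hence R_6(4) > 22.


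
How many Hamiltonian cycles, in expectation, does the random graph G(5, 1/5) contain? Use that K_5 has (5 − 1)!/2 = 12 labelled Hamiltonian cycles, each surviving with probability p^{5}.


K_5 has (5 − 1)!/2 = 12 labelled Hamiltonian cycles.
For each such Hamiltonian cycle H, let X_H = 1 if all 5 edges of H are present in G. Then P[X_H = 1] = p^{5} = (1/5)^{5} = 1/3125.
By linearity: E[X] = Σ_H E[X_H] = 12 · p^{5} = 12 · 1/3125 = 12/3125.
Numerically: E[X] ≈ 0.00384.

E[X] = 12 · (1/5)^{5} = 12/3125 ≈ 0.00384.


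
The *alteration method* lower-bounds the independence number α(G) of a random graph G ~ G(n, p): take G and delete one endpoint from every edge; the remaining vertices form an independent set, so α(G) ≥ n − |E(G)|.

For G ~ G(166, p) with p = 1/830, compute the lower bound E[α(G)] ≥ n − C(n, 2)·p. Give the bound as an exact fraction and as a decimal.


E[|E(G)|] = C(166, 2)·p = 13695 · (1/830) = 33/2.
E[α(G)] ≥ n − E[|E(G)|] = 166 − 33/2 = 299/2.
Numerically: ≈ 149.50000.
(This is only a lower bound; the true E[α(G)] may be larger.)

E[α(G)] ≥ 299/2 ≈ 149.50000.


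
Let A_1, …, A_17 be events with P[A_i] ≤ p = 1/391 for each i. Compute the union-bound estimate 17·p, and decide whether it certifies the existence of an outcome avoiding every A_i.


Union bound: P[∪_{i=1}^{17} A_i] ≤ Σ_i P[A_i] ≤ 17·p = 17·(1/391) = 1/23.
Numerically: 1/23 ≈ 0.0434783.
Is 1/23 < 1? YES.
Since P[∪ A_i] ≤ 1/23 < 1, the complement has P[∩ A_i^c] ≥ 1 − 1/23 = 22/23 > 0, so some outcome avoids every A_i.

17·p = 1/23 ≈ 0.0434783; existence CERTIFIED by the union bound.


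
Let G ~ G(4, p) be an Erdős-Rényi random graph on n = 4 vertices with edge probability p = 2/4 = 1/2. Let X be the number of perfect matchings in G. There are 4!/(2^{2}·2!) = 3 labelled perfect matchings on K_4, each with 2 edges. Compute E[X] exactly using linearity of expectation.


K_4 has 4!/(2^{2}·2!) = 3 labelled perfect matchings.
For each such perfect matching H, let X_H = 1 if all 2 edges of H are present in G. Then P[X_H = 1] = p^{2} = (1/2)^{2} = 1/4.
By linearity: E[X] = Σ_H E[X_H] = 3 · p^{2} = 3 · 1/4 = 3/4.
Numerically: E[X] ≈ 0.75.

E[X] = 3 · (1/2)^{2} = 3/4 ≈ 0.75.


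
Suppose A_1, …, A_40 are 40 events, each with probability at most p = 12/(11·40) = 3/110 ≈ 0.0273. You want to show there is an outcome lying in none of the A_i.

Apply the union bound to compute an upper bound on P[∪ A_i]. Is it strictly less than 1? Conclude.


Union bound: P[∪_{i=1}^{40} A_i] ≤ Σ_i P[A_i] ≤ 40·p = 40·(3/110) = 12/11.
Numerically: 12/11 ≈ 1.0909.
Is 12/11 < 1? NO.
Since the bound 12/11 is ≥ 1, the union bound is uninformative here; it does NOT by itself certify existence.

40·p = 12/11 ≈ 1.0909; existence NOT certified by the union bound.


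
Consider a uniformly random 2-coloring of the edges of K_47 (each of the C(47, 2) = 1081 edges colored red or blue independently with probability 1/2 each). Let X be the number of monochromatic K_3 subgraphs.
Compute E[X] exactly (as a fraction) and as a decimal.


Let X = Σ_S X_S over the C(47, 3) = 16215 subsets S of size 3, where X_S = 1 if the K_3 on S is monochromatic.
For a fixed S, the K_3 on S has C(3, 2) = 3 edges. P[all 3 edges red] = (1/2)^3, and likewise for blue, so P[monochromatic] = 2·(1/2)^3 = 2^{1 − 3} = 1/4.
Summing: E[X] = C(47, 3) · 2^{1 − 3} = 16215 · 1/4 = 16215/4.
Numerically: E[X] ≈ 4053.75000.

E[X] = C(47,3)·2^(1−C(3,2)) = 16215/4 ≈ 4053.75000.


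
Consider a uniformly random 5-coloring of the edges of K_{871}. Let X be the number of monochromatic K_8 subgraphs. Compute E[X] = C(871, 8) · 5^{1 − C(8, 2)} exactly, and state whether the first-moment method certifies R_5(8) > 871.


E[X] = C(871, 8) · 5^{1 − 28} = 7954689371890086540 · 5^{−27} = 7954689371890086540/7450580596923828125.
As a reduced fraction: E[X] = 1590937874378017308/1490116119384765625 ≈ 1.0676603.
Is E[X] < 1? NO.
Since E[X] ≥ 1, the first-moment bound is inconclusive at n = 871; it does NOT by itself certify R_5(8) > 871.

E[X] = 1590937874378017308/1490116119384765625 ≈ 1.0676603; E[X] ≥ 1; first-moment method inconclusive here.


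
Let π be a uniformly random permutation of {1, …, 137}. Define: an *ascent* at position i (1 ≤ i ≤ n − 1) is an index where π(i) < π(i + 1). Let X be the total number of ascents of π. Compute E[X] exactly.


Write X = Σ X_I over i = 1, …, 136, with X_I the indicator of one ascent.
There are 136 indicators.
For each fixed i, the pair (π(i), π(i+1)) is a uniformly random ordered pair of distinct values from {1, …, 137}; by symmetry P[π(i) < π(i+1)] = 1/2.
By linearity: E[X] = 136 · (1/2) = (137 − 1) · (1/2) = 68 ≈ 68.0000.

E[X] = 68 = 68.0000.


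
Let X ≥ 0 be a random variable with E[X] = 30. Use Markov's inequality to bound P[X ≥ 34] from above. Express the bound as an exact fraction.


μ = E[X] = 30, a = 34.
Markov: P[X ≥ 34] ≤ μ/a = (30)/34 = 15/17.
Numerically: ≈ 0.882.
(Since a = 34 > μ = 30.000, the bound 15/17 is < 1 and informative.)

P[X ≥ 34] ≤ 15/17 ≈ 0.882.


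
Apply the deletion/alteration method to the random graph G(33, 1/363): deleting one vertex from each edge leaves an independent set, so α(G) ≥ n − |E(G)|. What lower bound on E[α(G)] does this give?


E[|E(G)|] = C(33, 2)·p = 528 · (1/363) = 16/11.
E[α(G)] ≥ n − E[|E(G)|] = 33 − 16/11 = 347/11.
Numerically: ≈ 31.545455.
(This is only a lower bound; the true E[α(G)] may be larger.)

E[α(G)] ≥ 347/11 ≈ 31.545455.


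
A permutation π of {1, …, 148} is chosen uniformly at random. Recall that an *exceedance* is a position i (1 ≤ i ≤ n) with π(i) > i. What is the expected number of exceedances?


Write X = Σ_{i=1}^{148} X_i, where X_i = 1_{π(i) > i}.
For each fixed i, π(i) is uniform over {1, …, 148} (marginal of a uniform permutation), so P[π(i) > i] = (n − i)/n. Summing: Σ_{i=1}^{148} (n − i)/n = (0 + 1 + … + 147)/148 = 148(148 − 1)/(2·148) = (148 − 1)/2.
Hence E[X] = Σ_{i=1}^{148} (148 − i)/148 = 147/2 ≈ 73.5000.

E[X] = 147/2 = 73.5000.


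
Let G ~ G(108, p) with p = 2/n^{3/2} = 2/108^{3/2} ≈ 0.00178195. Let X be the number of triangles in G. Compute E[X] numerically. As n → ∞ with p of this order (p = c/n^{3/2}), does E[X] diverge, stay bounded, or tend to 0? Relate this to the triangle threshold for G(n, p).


Number of potential triangles: C(108, 3) = 204156.
Each occurs with probability p³ ≈ (0.00178195)³ ≈ 5.65826244e-09.
By linearity: E[X] = C(108, 3)·p³ ≈ 204156 · 5.65826244e-09 ≈ 0.001155.
Since α = 3/2 > 1, p = c/n^{3/2} = o(1/n) is below the triangle threshold p ~ 1/n. Asymptotically E[X] ~ (c³/6)·n^{3(1−α)} = (2³/6)·n^{-1.5} → 0, so by Markov's inequality G has no triangles w.h.p.

E[X] ≈ 0.001155; in regime p = Θ(1/n^{3/2}) E[X] tends to 0 (below the triangle threshold p ~ 1/n).


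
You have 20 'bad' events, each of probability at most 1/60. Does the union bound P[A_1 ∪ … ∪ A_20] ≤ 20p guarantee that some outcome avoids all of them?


Union bound: P[∪_{i=1}^{20} A_i] ≤ Σ_i P[A_i] ≤ 20·p = 20·(1/60) = 1/3.
Numerically: 1/3 ≈ 0.333333.
Is 1/3 < 1? YES.
Since P[∪ A_i] ≤ 1/3 < 1, the complement has P[∩ A_i^c] ≥ 1 − 1/3 = 2/3 > 0, so some outcome avoids every A_i.

20·p = 1/3 ≈ 0.333333; existence CERTIFIED by the union bound.


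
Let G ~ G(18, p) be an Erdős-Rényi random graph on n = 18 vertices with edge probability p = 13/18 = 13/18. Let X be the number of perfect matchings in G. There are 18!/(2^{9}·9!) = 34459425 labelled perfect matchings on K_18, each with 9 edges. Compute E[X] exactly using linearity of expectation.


K_18 has 18!/(2^{9}·9!) = 34459425 labelled perfect matchings.
For each such perfect matching H, let X_H = 1 if all 9 edges of H are present in G. Then P[X_H = 1] = p^{9} = (13/18)^{9} = 10604499373/198359290368.
Summing the indicators: E[X] = Σ_H E[X_H] = 34459425 · p^{9} = 34459425 · 10604499373/198359290368 = 4511419145758525/2448880128.
Numerically: E[X] ≈ 1.84e+06.

E[X] = 34459425 · (13/18)^{9} = 4511419145758525/2448880128 ≈ 1.84e+06.


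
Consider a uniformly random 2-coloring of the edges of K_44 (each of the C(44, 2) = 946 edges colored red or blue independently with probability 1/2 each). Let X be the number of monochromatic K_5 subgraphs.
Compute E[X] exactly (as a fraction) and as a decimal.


Let X = Σ_S X_S over the C(44, 5) = 1086008 subsets S of size 5, where X_S = 1 if the K_5 on S is monochromatic.
For a fixed S, the K_5 on S has C(5, 2) = 10 edges. P[all 10 edges red] = (1/2)^10, and likewise for blue, so P[monochromatic] = 2·(1/2)^10 = 2^{1 − 10} = 1/512.
Summing: E[X] = C(44, 5) · 2^{1 − 10} = 1086008 · 1/512 = 135751/64.
Numerically: E[X] ≈ 2121.1094.

E[X] = C(44,5)·2^(1−C(5,2)) = 135751/64 ≈ 2121.1094.


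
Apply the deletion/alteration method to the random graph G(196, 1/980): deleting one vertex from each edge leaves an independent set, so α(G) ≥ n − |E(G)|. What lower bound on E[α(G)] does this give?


E[|E(G)|] = C(196, 2)·p = 19110 · (1/980) = 39/2.
E[α(G)] ≥ n − E[|E(G)|] = 196 − 39/2 = 353/2.
Numerically: ≈ 176.50000.
(This is only a lower bound; the true E[α(G)] may be larger.)

E[α(G)] ≥ 353/2 ≈ 176.50000.


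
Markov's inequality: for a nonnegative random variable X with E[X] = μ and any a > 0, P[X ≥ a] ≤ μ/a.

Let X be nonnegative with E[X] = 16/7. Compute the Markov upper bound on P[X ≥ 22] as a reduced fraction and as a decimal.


μ = E[X] = 16/7, a = 22.
Markov: P[X ≥ 22] ≤ μ/a = (16/7)/22 = 8/77.
Numerically: ≈ 0.103896.
(Since a = 22 > μ = 2.285714, the bound 8/77 is < 1 and informative.)

P[X ≥ 22] ≤ 8/77 ≈ 0.103896.


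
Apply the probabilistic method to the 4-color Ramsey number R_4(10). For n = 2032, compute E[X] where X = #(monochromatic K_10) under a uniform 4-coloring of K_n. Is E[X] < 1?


E[X] = C(2032, 10) · 4^{1 − 45} = 323475384642158147171212440 · 4^{−44} = 323475384642158147171212440/309485009821345068724781056.
As a reduced fraction: E[X] = 40434423080269768396401555/38685626227668133590597632 ≈ 1.0452.
Is E[X] < 1? NO.
Since E[X] ≥ 1, the first-moment bound is inconclusive at n = 2032; it does NOT by itself certify R_4(10) > 2032.

E[X] = 40434423080269768396401555/38685626227668133590597632 ≈ 1.0452; E[X] ≥ 1; first-moment method inconclusive here.


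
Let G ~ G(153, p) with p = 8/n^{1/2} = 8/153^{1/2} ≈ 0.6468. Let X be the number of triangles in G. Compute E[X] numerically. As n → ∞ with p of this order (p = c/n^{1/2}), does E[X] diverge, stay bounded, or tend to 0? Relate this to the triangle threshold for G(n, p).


Number of potential triangles: C(153, 3) = 585276.
Each occurs with probability p³ ≈ (0.6468)³ ≈ 2.705408e-01.
By linearity: E[X] = C(153, 3)·p³ ≈ 585276 · 2.705408e-01 ≈ 158341.0536.
Since α = 1/2 < 1, p = c/n^{1/2} ≫ 1/n is above the triangle threshold p ~ 1/n. Asymptotically E[X] ~ (c³/6)·n^{3(1−α)} = (8³/6)·n^{1.5} → ∞; triangles are abundant w.h.p.

E[X] ≈ 158341.0536; in regime p = Θ(1/n^{1/2}) E[X] diverges (above the triangle threshold p ~ 1/n).


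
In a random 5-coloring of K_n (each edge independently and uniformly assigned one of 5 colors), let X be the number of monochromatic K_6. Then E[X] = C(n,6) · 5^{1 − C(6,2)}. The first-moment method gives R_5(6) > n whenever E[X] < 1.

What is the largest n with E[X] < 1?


We need C(n, 6) · 5^{1 − 15} < 1, i.e. C(n, 6) < 5^{15 − 1} = 6103515625.
Check values of n near the boundary:
  n = 124: C(124, 6) = 4465475476; 4465475476 < 6103515625? YES
  n = 125: C(125, 6) = 4690625500; 4690625500 < 6103515625? YES
  n = 126: C(126, 6) = 4925156775; 4925156775 < 6103515625? YES
  n = 127: C(127, 6) = 5169379425; 5169379425 < 6103515625? YES
  n = 128: C(128, 6) = 5423611200; 5423611200 < 6103515625? YES
  n = 129: C(129, 6) = 5688177600; 5688177600 < 6103515625? YES
  n = 130: C(130, 6) = 5963412000; 5963412000 < 6103515625? YES
  n = 131: C(131, 6) = 6249655776; 6249655776 < 6103515625? NO
The largest n with C(n, 6) < 6103515625 is n = 130 (where E[X] = 47707296/48828125 ≈ 0.977045). Hence R_5(6) > 130, i.e. R_5(6) ≥ 131.

Largest n = 130; hence R_5(6) > 130.


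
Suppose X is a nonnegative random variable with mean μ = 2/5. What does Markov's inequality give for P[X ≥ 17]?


μ = E[X] = 2/5, a = 17.
Markov: P[X ≥ 17] ≤ μ/a = (2/5)/17 = 2/85.
Numerically: ≈ 0.02353.
(Since a = 17 > μ = 0.40000, the bound 2/85 is < 1 and informative.)

P[X ≥ 17] ≤ 2/85 ≈ 0.02353.


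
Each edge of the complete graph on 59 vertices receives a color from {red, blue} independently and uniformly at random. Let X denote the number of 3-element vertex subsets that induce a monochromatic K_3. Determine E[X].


Let X = Σ_S X_S over the C(59, 3) = 32509 subsets S of size 3, where X_S = 1 if the K_3 on S is monochromatic.
For a fixed S, the K_3 on S has C(3, 2) = 3 edges. P[all 3 edges red] = (1/2)^3, and likewise for blue, so P[monochromatic] = 2·(1/2)^3 = 2^{1 − 3} = 1/4.
Summing: E[X] = C(59, 3) · 2^{1 − 3} = 32509 · 1/4 = 32509/4.
Numerically: E[X] ≈ 8127.250000.

E[X] = C(59,3)·2^(1−C(3,2)) = 32509/4 ≈ 8127.250000.


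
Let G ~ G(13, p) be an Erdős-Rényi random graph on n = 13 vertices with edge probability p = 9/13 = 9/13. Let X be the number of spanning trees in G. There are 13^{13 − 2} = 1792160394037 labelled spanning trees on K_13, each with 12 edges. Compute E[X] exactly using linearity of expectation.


K_13 has 13^{13 − 2} = 1792160394037 labelled spanning trees.
For each such spanning tree H, let X_H = 1 if all 12 edges of H are present in G. Then P[X_H = 1] = p^{12} = (9/13)^{12} = 282429536481/23298085122481.
By linearity: E[X] = Σ_H E[X_H] = 1792160394037 · p^{12} = 1792160394037 · 282429536481/23298085122481 = 282429536481/13.
Numerically: E[X] ≈ 2.1725e+10.

E[X] = 1792160394037 · (9/13)^{12} = 282429536481/13 ≈ 2.1725e+10.


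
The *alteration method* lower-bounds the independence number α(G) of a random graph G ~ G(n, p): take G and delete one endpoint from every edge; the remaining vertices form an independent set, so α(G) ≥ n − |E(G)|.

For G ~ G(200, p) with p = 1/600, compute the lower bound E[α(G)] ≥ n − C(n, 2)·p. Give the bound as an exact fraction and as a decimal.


E[|E(G)|] = C(200, 2)·p = 19900 · (1/600) = 199/6.
E[α(G)] ≥ n − E[|E(G)|] = 200 − 199/6 = 1001/6.
Numerically: ≈ 166.83333.
(This is only a lower bound; the true E[α(G)] may be larger.)

E[α(G)] ≥ 1001/6 ≈ 166.83333.


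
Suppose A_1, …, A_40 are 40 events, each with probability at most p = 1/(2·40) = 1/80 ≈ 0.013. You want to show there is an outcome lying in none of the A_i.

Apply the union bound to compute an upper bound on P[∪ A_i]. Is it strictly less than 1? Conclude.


Union bound: P[∪_{i=1}^{40} A_i] ≤ Σ_i P[A_i] ≤ 40·p = 40·(1/80) = 1/2.
Numerically: 1/2 ≈ 0.500.
Is 1/2 < 1? YES.
Since P[∪ A_i] ≤ 1/2 < 1, the complement has P[∩ A_i^c] ≥ 1 − 1/2 = 1/2 > 0, so some outcome avoids every A_i.

40·p = 1/2 ≈ 0.500; existence CERTIFIED by the union bound.


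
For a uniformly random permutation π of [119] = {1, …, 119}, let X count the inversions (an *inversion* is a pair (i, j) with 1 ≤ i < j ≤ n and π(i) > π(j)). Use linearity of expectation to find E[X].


Write X = Σ X_I over the C(119, 2) = 7021 pairs i < j, with X_I the indicator of one inversion.
There are 7021 indicators.
For each fixed pair i < j, the values π(i) and π(j) are two distinct elements of {1, …, 119} in uniformly random order; by symmetry P[π(i) > π(j)] = 1/2.
By linearity: E[X] = 7021 · (1/2) = C(119, 2) · (1/2) = 7021/2 = 7021/2 ≈ 3510.500000.

E[X] = 7021/2 = 3510.500000.


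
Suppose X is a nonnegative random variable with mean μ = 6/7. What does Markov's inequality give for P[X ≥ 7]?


μ = E[X] = 6/7, a = 7.
Markov: P[X ≥ 7] ≤ μ/a = (6/7)/7 = 6/49.
Numerically: ≈ 0.12245.
(Since a = 7 > μ = 0.85714, the bound 6/49 is < 1 and informative.)

P[X ≥ 7] ≤ 6/49 ≈ 0.12245.


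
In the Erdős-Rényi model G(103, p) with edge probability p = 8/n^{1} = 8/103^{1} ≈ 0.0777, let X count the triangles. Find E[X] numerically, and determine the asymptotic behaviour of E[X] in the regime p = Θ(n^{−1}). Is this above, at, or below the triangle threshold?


Number of potential triangles: C(103, 3) = 176851.
Each occurs with probability p³ ≈ (0.0777)³ ≈ 4.68553e-04.
By linearity: E[X] = C(103, 3)·p³ ≈ 176851 · 4.68553e-04 ≈ 82.864.
Here α = 1, so p = 8/n is exactly at the triangle threshold p ~ 1/n. Asymptotically E[X] → c³/6 = 8³/6 = 256/3 ≈ 85.333, a bounded constant. In this regime the triangle count is asymptotically Poisson(c³/6).

E[X] ≈ 82.864; in regime p = Θ(1/n^{1}) E[X] stays bounded (at the triangle threshold p ~ 1/n).


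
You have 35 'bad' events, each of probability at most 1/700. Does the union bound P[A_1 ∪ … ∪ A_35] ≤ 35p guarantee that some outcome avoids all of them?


Union bound: P[∪_{i=1}^{35} A_i] ≤ Σ_i P[A_i] ≤ 35·p = 35·(1/700) = 1/20.
Numerically: 1/20 ≈ 0.050.
Is 1/20 < 1? YES.
Since P[∪ A_i] ≤ 1/20 < 1, the complement has P[∩ A_i^c] ≥ 1 − 1/20 = 19/20 > 0, so some outcome avoids every A_i.

35·p = 1/20 ≈ 0.050; existence CERTIFIED by the union bound.


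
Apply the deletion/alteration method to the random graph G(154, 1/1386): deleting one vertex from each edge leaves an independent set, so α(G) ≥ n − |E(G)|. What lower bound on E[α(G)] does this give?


E[|E(G)|] = C(154, 2)·p = 11781 · (1/1386) = 17/2.
E[α(G)] ≥ n − E[|E(G)|] = 154 − 17/2 = 291/2.
Numerically: ≈ 145.50000.
(This is only a lower bound; the true E[α(G)] may be larger.)

E[α(G)] ≥ 291/2 ≈ 145.50000.


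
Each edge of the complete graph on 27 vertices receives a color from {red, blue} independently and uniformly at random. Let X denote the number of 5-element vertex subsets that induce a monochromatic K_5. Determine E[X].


Let X = Σ_S X_S over the C(27, 5) = 80730 subsets S of size 5, where X_S = 1 if the K_5 on S is monochromatic.
For a fixed S, the K_5 on S has C(5, 2) = 10 edges. P[all 10 edges red] = (1/2)^10, and likewise for blue, so P[monochromatic] = 2·(1/2)^10 = 2^{1 − 10} = 1/512.
By linearity: E[X] = C(27, 5) · 2^{1 − 10} = 80730 · 1/512 = 40365/256.
Numerically: E[X] ≈ 157.675781.

E[X] = C(27,5)·2^(1−C(5,2)) = 40365/256 ≈ 157.675781.


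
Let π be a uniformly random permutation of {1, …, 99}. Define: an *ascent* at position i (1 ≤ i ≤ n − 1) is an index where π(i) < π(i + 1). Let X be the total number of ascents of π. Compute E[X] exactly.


Write X = Σ X_I over i = 1, …, 98, with X_I the indicator of one ascent.
There are 98 indicators.
For each fixed i, the pair (π(i), π(i+1)) is a uniformly random ordered pair of distinct values from {1, …, 99}; by symmetry P[π(i) < π(i+1)] = 1/2.
By linearity: E[X] = 98 · (1/2) = (99 − 1) · (1/2) = 49 ≈ 49.00000.

E[X] = 49 = 49.00000.


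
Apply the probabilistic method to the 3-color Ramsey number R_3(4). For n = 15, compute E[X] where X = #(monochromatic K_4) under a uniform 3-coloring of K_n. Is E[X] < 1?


E[X] = C(15, 4) · 3^{1 − 6} = 1365 · 3^{−5} = 1365/243.
As a reduced fraction: E[X] = 455/81 ≈ 5.6172840.
Is E[X] < 1? NO.
Since E[X] ≥ 1, the first-moment bound is inconclusive at n = 15; it does NOT by itself certify R_3(4) > 15.

E[X] = 455/81 ≈ 5.6172840; E[X] ≥ 1; first-moment method inconclusive here.


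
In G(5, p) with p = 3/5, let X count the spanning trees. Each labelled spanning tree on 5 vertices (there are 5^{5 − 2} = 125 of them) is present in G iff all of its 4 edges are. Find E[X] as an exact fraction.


K_5 has 5^{5 − 2} = 125 labelled spanning trees.
For each such spanning tree H, let X_H = 1 if all 4 edges of H are present in G. Then P[X_H = 1] = p^{4} = (3/5)^{4} = 81/625.
By linearity of expectation: E[X] = Σ_H E[X_H] = 125 · p^{4} = 125 · 81/625 = 81/5.
Numerically: E[X] ≈ 16.2.

E[X] = 125 · (3/5)^{4} = 81/5 ≈ 16.2.


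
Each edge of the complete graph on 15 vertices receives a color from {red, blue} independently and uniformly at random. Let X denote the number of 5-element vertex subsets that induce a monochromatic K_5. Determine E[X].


Let X = Σ_S X_S over the C(15, 5) = 3003 subsets S of size 5, where X_S = 1 if the K_5 on S is monochromatic.
For a fixed S, the K_5 on S has C(5, 2) = 10 edges. P[all 10 edges red] = (1/2)^10, and likewise for blue, so P[monochromatic] = 2·(1/2)^10 = 2^{1 − 10} = 1/512.
By linearity: E[X] = C(15, 5) · 2^{1 − 10} = 3003 · 1/512 = 3003/512.
Numerically: E[X] ≈ 5.8652.

E[X] = C(15,5)·2^(1−C(5,2)) = 3003/512 ≈ 5.8652.
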